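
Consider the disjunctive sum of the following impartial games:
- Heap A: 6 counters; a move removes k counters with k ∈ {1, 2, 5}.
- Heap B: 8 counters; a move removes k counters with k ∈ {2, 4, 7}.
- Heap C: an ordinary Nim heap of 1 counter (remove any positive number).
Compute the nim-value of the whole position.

0

Build the Grundy sequence for heap A with g(k) = mex{g(k−s) : s ∈ {1, 2, 5}, s ≤ k}:
g(0) = mex{} = 0
g(1) = mex{0} = 1
g(2) = mex{0,1} = 2
g(3) = mex{1,2} = 0
g(4) = mex{0,2} = 1
g(5) = mex{0,1} = 2
g(6) = mex{1,2} = 0
So g(6) = 0.
Build the Grundy sequence for heap B with g(k) = mex{g(k−s) : s ∈ {2, 4, 7}, s ≤ k}:
k:     0  1  2  3  4  5  6  7  8
g(k):  0  0  1  1  2  2  0  3  1
So g(8) = 1.
Heap C is a plain Nim heap of size 1, so its Grundy value is 1.
By the Sprague-Grundy theorem, the Grundy value of a sum of independent games is the XOR of the component values.
Combined value = 0 ⊕ 1 ⊕ 1 = 0.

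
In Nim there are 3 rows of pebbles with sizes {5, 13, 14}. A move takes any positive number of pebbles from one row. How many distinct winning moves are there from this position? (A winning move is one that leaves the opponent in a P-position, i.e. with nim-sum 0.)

3

Nim-sum: 5 ^ 13 ^ 14 = 6.
The overall nim-sum is X = 6. A row of size p has a winning move iff p XOR X < p (reduce it to p XOR X).
  5: 5 XOR 6 = 3 < 5 — winning move (to 3).
  13: 13 XOR 6 = 11 < 13 — winning move (to 11).
  14: 14 XOR 6 = 8 < 14 — winning move (to 8).
That gives 3 winning moves.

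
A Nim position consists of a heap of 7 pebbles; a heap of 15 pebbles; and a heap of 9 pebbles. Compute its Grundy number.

1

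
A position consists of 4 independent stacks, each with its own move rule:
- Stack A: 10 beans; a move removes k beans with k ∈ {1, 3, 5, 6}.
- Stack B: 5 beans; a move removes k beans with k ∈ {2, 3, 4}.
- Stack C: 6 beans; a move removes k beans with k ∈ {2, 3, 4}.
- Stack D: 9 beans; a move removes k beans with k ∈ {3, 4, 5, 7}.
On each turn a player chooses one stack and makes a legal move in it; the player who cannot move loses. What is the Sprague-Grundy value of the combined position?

Grundy values for stack A (subtraction set {1, 3, 5, 6}):
g(0) = mex{} = 0
g(1) = mex{0} = 1
g(2) = mex{1} = 0
g(3) = mex{0} = 1
g(4) = mex{1} = 0
g(5) = mex{0} = 1
g(6) = mex{0,1} = 2
g(7) = mex{0,1,2} = 3
g(8) = mex{0,1,3} = 2
g(9) = mex{0,1,2} = 3
g(10) = mex{0,1,3} = 2
So g(10) = 2.
Grundy values for stack B (subtraction set {2, 3, 4}):
g(0) = mex{} = 0
g(1) = mex{} = 0
g(2) = mex{0} = 1
g(3) = mex{0} = 1
g(4) = mex{0,1} = 2
g(5) = mex{0,1} = 2
So g(5) = 2.
Grundy values for stack C (subtraction set {2, 3, 4}):
g(0) = mex{} = 0
g(1) = mex{} = 0
g(2) = mex{0} = 1
g(3) = mex{0} = 1
g(4) = mex{0,1} = 2
g(5) = mex{0,1} = 2
g(6) = mex{1,2} = 0
So g(6) = 0.
Build the Grundy sequence for stack D with g(k) = mex{g(k−s) : s ∈ {3, 4, 5, 7}, s ≤ k}:
k:     0  1  2  3  4  5  6  7  8  9
g(k):  0  0  0  1  1  1  2  2  2  3
So g(9) = 3.
By the Sprague-Grundy theorem, the Grundy value of a sum of independent games is the XOR of the component values.
Combined value = 2 XOR 2 XOR 0 XOR 3 = 3.

3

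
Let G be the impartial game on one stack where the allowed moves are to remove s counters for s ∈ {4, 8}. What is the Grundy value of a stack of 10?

2

Grundy values for subtraction set {4, 8}:
k:     0  1  2  3  4  5  6  7  8  9 10
g(k):  0  0  0  0  1  1  1  1  2  2  2
So g(10) = 2.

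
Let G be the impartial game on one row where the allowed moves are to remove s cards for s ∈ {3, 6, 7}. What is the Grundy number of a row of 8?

Build the Grundy sequence with g(k) = mex{g(k−s) : s ∈ {3, 6, 7}, s ≤ k}:
k:     0  1  2  3  4  5  6  7  8
g(k):  0  0  0  1  1  1  2  2  2
So g(8) = 2.

2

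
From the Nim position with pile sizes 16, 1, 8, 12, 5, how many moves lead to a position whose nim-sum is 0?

1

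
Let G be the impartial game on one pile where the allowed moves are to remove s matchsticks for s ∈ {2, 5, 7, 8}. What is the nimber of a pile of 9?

2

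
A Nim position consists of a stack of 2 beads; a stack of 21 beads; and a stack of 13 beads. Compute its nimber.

Nim-sum: 2 XOR 21 XOR 13 = 26.

26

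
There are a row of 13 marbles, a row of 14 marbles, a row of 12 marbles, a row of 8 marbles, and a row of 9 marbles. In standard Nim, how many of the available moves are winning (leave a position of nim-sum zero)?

5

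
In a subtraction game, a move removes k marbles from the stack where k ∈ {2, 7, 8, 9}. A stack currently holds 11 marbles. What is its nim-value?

3

Grundy values for subtraction set {2, 7, 8, 9}:
k:     0  1  2  3  4  5  6  7  8  9 10 11
g(k):  0  0  1  1  0  0  1  1  2  2  3  3
So g(11) = 3.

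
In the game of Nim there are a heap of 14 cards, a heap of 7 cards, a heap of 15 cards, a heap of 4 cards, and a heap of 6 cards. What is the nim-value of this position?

4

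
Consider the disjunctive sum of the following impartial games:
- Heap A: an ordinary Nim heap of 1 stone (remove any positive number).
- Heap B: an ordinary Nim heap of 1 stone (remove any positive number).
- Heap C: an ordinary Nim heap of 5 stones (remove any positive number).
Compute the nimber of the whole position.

5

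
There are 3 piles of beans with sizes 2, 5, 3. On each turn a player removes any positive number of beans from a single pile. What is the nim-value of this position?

Nim-sum: 2 ^ 5 ^ 3 = 4.

4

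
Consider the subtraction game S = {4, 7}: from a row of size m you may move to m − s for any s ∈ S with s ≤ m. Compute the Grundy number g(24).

0

Grundy values for subtraction set {4, 7}:
k:     0  1  2  3  4  5  6  7  8  9 10 11 12 13 14 15 16 17 18 19 20 21 22 23 24
g(k):  0  0  0  0  1  1  1  1  2  2  2  0  0  0  0  1  1  1  1  2  2  2  0  0  0
So g(24) = 0.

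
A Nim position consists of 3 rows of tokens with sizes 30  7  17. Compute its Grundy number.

8

Write each in binary and XOR column by column:
  11110  (30)
  00111  (7)
  10001  (17)
  -----
  01000  (8)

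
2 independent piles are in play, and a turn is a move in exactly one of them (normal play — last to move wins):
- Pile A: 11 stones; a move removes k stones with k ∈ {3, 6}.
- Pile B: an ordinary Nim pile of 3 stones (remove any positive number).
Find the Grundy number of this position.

3

Build the Grundy sequence for pile A with g(k) = mex{g(k−s) : s ∈ {3, 6}, s ≤ k}:
g(0) = mex{} = 0
g(1) = mex{} = 0
g(2) = mex{} = 0
g(3) = mex{0} = 1
g(4) = mex{0} = 1
g(5) = mex{0} = 1
g(6) = mex{0,1} = 2
g(7) = mex{0,1} = 2
g(8) = mex{0,1} = 2
g(9) = mex{1,2} = 0
g(10) = mex{1,2} = 0
g(11) = mex{1,2} = 0
So g(11) = 0.
Pile B is a plain Nim pile of size 3, so its Grundy value is 3.
The value of a disjunctive sum is the nim-sum of the parts.
Combined value = 0 XOR 3 = 3.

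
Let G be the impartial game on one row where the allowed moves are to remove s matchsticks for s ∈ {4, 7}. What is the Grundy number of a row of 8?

Compute g(0), g(1), … for moves {4, 7}:
k:     0  1  2  3  4  5  6  7  8
g(k):  0  0  0  0  1  1  1  1  2
So g(8) = 2.

2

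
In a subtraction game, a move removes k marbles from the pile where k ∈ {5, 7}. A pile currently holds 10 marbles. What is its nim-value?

2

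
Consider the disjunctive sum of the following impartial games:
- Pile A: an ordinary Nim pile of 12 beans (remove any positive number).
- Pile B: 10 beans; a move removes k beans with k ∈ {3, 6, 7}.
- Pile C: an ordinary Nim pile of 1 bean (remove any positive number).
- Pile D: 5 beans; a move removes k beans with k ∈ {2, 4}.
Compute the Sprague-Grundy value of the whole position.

Pile A is a plain Nim pile of size 12, so its Grundy value is 12.
For pile B, compute g(0), g(1), … with moves {3, 6, 7}:
g(0) = mex{} = 0
g(1) = mex{} = 0
g(2) = mex{} = 0
g(3) = mex{0} = 1
g(4) = mex{0} = 1
g(5) = mex{0} = 1
g(6) = mex{0,1} = 2
g(7) = mex{0,1} = 2
g(8) = mex{0,1} = 2
g(9) = mex{0,1,2} = 3
g(10) = mex{1,2} = 0
So g(10) = 0.
Pile C is a plain Nim pile of size 1, so its Grundy value is 1.
Build the Grundy sequence for pile D with g(k) = mex{g(k−s) : s ∈ {2, 4}, s ≤ k}:
g(0) = mex{} = 0
g(1) = mex{} = 0
g(2) = mex{0} = 1
g(3) = mex{0} = 1
g(4) = mex{0,1} = 2
g(5) = mex{0,1} = 2
So g(5) = 2.
The value of a disjunctive sum is the nim-sum of the parts.
Combined value = 12 XOR 0 XOR 1 XOR 2 = 15.

15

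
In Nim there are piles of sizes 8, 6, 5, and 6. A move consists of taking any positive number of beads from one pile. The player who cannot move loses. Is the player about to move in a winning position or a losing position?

Nim-sum: 8 XOR 6 XOR 5 XOR 6 = 13.
The nim-sum is 13 ≠ 0, so this is an N-position: the player to move can win.

Winning position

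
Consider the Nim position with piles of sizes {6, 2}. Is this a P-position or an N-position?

N-position

Compute the nim-sum pairwise:
6 XOR 2 = 4
The nim-sum is 4 ≠ 0, so this is an N-position: the player to move can win.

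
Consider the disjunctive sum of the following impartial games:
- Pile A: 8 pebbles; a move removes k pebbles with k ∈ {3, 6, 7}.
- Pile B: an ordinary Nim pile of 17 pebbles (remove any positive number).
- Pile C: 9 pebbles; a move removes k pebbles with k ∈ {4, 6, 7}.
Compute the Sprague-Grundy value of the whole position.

17

Build the Grundy sequence for pile A with g(k) = mex{g(k−s) : s ∈ {3, 6, 7}, s ≤ k}:
g(0) = mex{} = 0
g(1) = mex{} = 0
g(2) = mex{} = 0
g(3) = mex{0} = 1
g(4) = mex{0} = 1
g(5) = mex{0} = 1
g(6) = mex{0,1} = 2
g(7) = mex{0,1} = 2
g(8) = mex{0,1} = 2
So g(8) = 2.
Pile B is a plain Nim pile of size 17, so its Grundy value is 17.
For pile C, compute g(0), g(1), … with moves {4, 6, 7}:
k:     0  1  2  3  4  5  6  7  8  9
g(k):  0  0  0  0  1  1  1  1  2  2
So g(9) = 2.
The value of a disjunctive sum is the nim-sum of the parts.
Combined value = 2 ⊕ 17 ⊕ 2 = 17.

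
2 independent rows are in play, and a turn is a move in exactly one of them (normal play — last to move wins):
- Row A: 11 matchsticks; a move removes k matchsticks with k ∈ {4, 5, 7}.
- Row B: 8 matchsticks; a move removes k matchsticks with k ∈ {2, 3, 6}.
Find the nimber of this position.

Build the Grundy sequence for row A with g(k) = mex{g(k−s) : s ∈ {4, 5, 7}, s ≤ k}:
g(0) = mex{} = 0
g(1) = mex{} = 0
g(2) = mex{} = 0
g(3) = mex{} = 0
g(4) = mex{0} = 1
g(5) = mex{0} = 1
g(6) = mex{0} = 1
g(7) = mex{0} = 1
g(8) = mex{0,1} = 2
g(9) = mex{0,1} = 2
g(10) = mex{0,1} = 2
g(11) = mex{1} = 0
So g(11) = 0.
Build the Grundy sequence for row B with g(k) = mex{g(k−s) : s ∈ {2, 3, 6}, s ≤ k}:
g(0) = mex{} = 0
g(1) = mex{} = 0
g(2) = mex{0} = 1
g(3) = mex{0} = 1
g(4) = mex{0,1} = 2
g(5) = mex{1} = 0
g(6) = mex{0,1,2} = 3
g(7) = mex{0,2} = 1
g(8) = mex{0,1,3} = 2
So g(8) = 2.
By the Sprague-Grundy theorem, the Grundy value of a sum of independent games is the XOR of the component values.
Combined value = 0 ⊕ 2 = 2.

2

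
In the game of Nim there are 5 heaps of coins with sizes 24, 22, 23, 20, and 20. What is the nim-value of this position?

25

Nim-sum: 24 ⊕ 22 ⊕ 23 ⊕ 20 ⊕ 20 = 25.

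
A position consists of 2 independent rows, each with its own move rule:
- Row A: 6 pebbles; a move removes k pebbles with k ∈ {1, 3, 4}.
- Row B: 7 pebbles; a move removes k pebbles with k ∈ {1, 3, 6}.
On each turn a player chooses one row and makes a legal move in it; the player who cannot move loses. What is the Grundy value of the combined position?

1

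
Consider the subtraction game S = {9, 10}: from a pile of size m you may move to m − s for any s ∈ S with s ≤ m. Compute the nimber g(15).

Grundy values for subtraction set {9, 10}:
k:     0  1  2  3  4  5  6  7  8  9 10 11 12 13 14 15
g(k):  0  0  0  0  0  0  0  0  0  1  1  1  1  1  1  1
So g(15) = 1.

1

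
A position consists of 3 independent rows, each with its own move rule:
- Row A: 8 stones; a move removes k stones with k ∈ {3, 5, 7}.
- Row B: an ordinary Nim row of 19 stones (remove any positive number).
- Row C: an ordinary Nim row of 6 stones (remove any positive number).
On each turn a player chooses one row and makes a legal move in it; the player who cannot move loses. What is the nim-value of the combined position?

23

For row A, compute g(0), g(1), … with moves {3, 5, 7}:
k:     0  1  2  3  4  5  6  7  8
g(k):  0  0  0  1  1  1  2  2  2
So g(8) = 2.
Row B is a plain Nim row of size 19, so its Grundy value is 19.
Row C is a plain Nim row of size 6, so its Grundy value is 6.
By the Sprague-Grundy theorem, the Grundy value of a sum of independent games is the XOR of the component values.
Combined value = 2 ⊕ 19 ⊕ 6 = 23.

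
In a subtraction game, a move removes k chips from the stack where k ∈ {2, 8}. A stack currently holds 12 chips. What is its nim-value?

Build the Grundy sequence with g(k) = mex{g(k−s) : s ∈ {2, 8}, s ≤ k}:
k:     0  1  2  3  4  5  6  7  8  9 10 11 12
g(k):  0  0  1  1  0  0  1  1  2  2  0  0  1
So g(12) = 1.

1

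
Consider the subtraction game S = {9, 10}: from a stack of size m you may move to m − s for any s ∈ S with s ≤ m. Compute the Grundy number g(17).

1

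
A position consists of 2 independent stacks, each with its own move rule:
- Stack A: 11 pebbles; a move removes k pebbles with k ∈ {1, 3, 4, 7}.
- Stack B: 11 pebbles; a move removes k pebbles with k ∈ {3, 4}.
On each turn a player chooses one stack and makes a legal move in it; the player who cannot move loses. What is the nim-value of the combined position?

0

Grundy values for stack A (subtraction set {1, 3, 4, 7}):
k:     0  1  2  3  4  5  6  7  8  9 10 11
g(k):  0  1  0  1  2  3  2  3  0  1  0  1
So g(11) = 1.
Grundy values for stack B (subtraction set {3, 4}):
g(0) = mex{} = 0
g(1) = mex{} = 0
g(2) = mex{} = 0
g(3) = mex{0} = 1
g(4) = mex{0} = 1
g(5) = mex{0} = 1
g(6) = mex{0,1} = 2
g(7) = mex{1} = 0
g(8) = mex{1} = 0
g(9) = mex{1,2} = 0
g(10) = mex{0,2} = 1
g(11) = mex{0} = 1
So g(11) = 1.
The value of a disjunctive sum is the nim-sum of the parts.
Combined value = 1 XOR 1 = 0.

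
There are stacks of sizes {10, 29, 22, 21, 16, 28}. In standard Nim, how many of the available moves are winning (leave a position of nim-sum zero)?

5

Nim-sum: 10 XOR 29 XOR 22 XOR 21 XOR 16 XOR 28 = 24.
The overall nim-sum is X = 24. A stack of size p has a winning move iff p XOR X < p (reduce it to p XOR X).
  10: 10 XOR 24 = 18 ≥ 10 — no move.
  29: 29 XOR 24 = 5 < 29 — winning move (to 5).
  22: 22 XOR 24 = 14 < 22 — winning move (to 14).
  21: 21 XOR 24 = 13 < 21 — winning move (to 13).
  16: 16 XOR 24 = 8 < 16 — winning move (to 8).
  28: 28 XOR 24 = 4 < 28 — winning move (to 4).
That gives 5 winning moves.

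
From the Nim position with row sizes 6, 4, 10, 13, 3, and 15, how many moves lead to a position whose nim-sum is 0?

3

Nim-sum: 6 XOR 4 XOR 10 XOR 13 XOR 3 XOR 15 = 9.
The overall nim-sum is X = 9. A row of size p has a winning move iff p XOR X < p (reduce it to p XOR X).
  6: 6 XOR 9 = 15 ≥ 6 — no move.
  4: 4 XOR 9 = 13 ≥ 4 — no move.
  10: 10 XOR 9 = 3 < 10 — winning move (to 3).
  13: 13 XOR 9 = 4 < 13 — winning move (to 4).
  3: 3 XOR 9 = 10 ≥ 3 — no move.
  15: 15 XOR 9 = 6 < 15 — winning move (to 6).
That gives 3 winning moves.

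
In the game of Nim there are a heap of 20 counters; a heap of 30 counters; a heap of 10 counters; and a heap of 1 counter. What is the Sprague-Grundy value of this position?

1

Bitwise XOR of the heap sizes:
  10100  (20)
  11110  (30)
  01010  (10)
  00001  (1)
  -----
  00001  (1)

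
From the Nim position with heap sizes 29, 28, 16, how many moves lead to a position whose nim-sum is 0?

3

In binary:
  11101  (29)
  11100  (28)
  10000  (16)
  -----
  10001  (17)
The overall nim-sum is X = 17. A heap of size p has a winning move iff p XOR X < p (reduce it to p XOR X).
  29: 29 XOR 17 = 12 < 29 — winning move (to 12).
  28: 28 XOR 17 = 13 < 28 — winning move (to 13).
  16: 16 XOR 17 = 1 < 16 — winning move (to 1).
That gives 3 winning moves.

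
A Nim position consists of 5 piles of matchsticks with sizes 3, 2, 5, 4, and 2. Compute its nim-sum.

2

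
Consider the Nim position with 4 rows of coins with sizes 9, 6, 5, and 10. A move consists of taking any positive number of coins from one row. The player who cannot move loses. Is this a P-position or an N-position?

P-position

Nim-sum: 9 ^ 6 ^ 5 ^ 10 = 0.
The nim-sum is 0, so this is a P-position: the player to move is in a losing position under optimal play.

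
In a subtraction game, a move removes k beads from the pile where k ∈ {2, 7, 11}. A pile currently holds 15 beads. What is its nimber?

1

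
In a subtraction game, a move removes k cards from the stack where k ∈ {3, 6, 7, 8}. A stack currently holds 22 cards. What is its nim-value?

Compute g(0), g(1), … for moves {3, 6, 7, 8}:
k:     0  1  2  3  4  5  6  7  8  9 10 11 12 13 14 15 16 17 18 19 20 21 22
g(k):  0  0  0  1  1  1  2  2  2  3  3  0  0  0  1  1  1  2  2  2  3  3  0
So g(22) = 0.

0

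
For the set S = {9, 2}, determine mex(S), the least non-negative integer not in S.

0 is not in the set, so the mex is 0.

0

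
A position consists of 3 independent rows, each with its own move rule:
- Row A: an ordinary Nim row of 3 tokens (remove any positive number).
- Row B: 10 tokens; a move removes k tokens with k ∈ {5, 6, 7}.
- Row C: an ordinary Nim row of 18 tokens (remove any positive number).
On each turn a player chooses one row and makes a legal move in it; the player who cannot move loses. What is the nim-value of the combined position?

19

Row A is a plain Nim row of size 3, so its Grundy value is 3.
For row B, compute g(0), g(1), … with moves {5, 6, 7}:
g(0) = mex{} = 0
g(1) = mex{} = 0
g(2) = mex{} = 0
g(3) = mex{} = 0
g(4) = mex{} = 0
g(5) = mex{0} = 1
g(6) = mex{0} = 1
g(7) = mex{0} = 1
g(8) = mex{0} = 1
g(9) = mex{0} = 1
g(10) = mex{0,1} = 2
So g(10) = 2.
Row C is a plain Nim row of size 18, so its Grundy value is 18.
By the Sprague-Grundy theorem, the Grundy value of a sum of independent games is the XOR of the component values.
Combined value = 3 ⊕ 2 ⊕ 18 = 19.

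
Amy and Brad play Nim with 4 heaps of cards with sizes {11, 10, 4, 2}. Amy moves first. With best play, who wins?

Amy wins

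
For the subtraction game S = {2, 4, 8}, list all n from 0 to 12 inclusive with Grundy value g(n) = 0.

Compute g(0), g(1), … for moves {2, 4, 8}:
k:     0  1  2  3  4  5  6  7  8  9 10 11 12
g(k):  0  0  1  1  2  2  0  0  1  1  2  2  0
The P-positions (g = 0) in 0..12 are 0, 1, 6, 7, 12.

0, 1, 6, 7, 12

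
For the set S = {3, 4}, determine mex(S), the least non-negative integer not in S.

0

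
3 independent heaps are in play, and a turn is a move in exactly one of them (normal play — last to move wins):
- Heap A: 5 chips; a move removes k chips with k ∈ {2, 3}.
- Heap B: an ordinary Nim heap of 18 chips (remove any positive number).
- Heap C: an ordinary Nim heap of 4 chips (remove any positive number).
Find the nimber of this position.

22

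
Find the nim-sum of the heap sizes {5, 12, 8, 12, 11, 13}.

11

Nim-sum: 5 ⊕ 12 ⊕ 8 ⊕ 12 ⊕ 11 ⊕ 13 = 11.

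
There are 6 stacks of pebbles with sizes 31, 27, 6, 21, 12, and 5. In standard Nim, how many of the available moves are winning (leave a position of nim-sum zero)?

3

Nim-sum: 31 ^ 27 ^ 6 ^ 21 ^ 12 ^ 5 = 30.
The overall nim-sum is X = 30. A stack of size p has a winning move iff p XOR X < p (reduce it to p XOR X).
  31: 31 XOR 30 = 1 < 31 — winning move (to 1).
  27: 27 XOR 30 = 5 < 27 — winning move (to 5).
  6: 6 XOR 30 = 24 ≥ 6 — no move.
  21: 21 XOR 30 = 11 < 21 — winning move (to 11).
  12: 12 XOR 30 = 18 ≥ 12 — no move.
  5: 5 XOR 30 = 27 ≥ 5 — no move.
That gives 3 winning moves.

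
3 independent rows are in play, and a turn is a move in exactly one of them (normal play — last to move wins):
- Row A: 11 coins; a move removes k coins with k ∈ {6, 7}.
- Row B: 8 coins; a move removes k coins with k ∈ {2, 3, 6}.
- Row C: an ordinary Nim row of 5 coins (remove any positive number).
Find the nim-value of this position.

6

For row A, compute g(0), g(1), … with moves {6, 7}:
k:     0  1  2  3  4  5  6  7  8  9 10 11
g(k):  0  0  0  0  0  0  1  1  1  1  1  1
So g(11) = 1.
For row B, compute g(0), g(1), … with moves {2, 3, 6}:
k:     0  1  2  3  4  5  6  7  8
g(k):  0  0  1  1  2  0  3  1  2
So g(8) = 2.
Row C is a plain Nim row of size 5, so its Grundy value is 5.
The value of a disjunctive sum is the nim-sum of the parts.
Combined value = 1 XOR 2 XOR 5 = 6.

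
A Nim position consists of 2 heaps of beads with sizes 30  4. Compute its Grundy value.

26

Compute the nim-sum pairwise:
30 ^ 4 = 26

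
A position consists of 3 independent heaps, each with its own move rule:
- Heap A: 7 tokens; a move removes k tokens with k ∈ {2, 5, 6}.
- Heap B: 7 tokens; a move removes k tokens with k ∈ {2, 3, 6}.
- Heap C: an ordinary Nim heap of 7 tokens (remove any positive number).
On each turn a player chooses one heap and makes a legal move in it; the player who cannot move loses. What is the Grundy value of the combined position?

5

For heap A, compute g(0), g(1), … with moves {2, 5, 6}:
g(0) = mex{} = 0
g(1) = mex{} = 0
g(2) = mex{0} = 1
g(3) = mex{0} = 1
g(4) = mex{1} = 0
g(5) = mex{0,1} = 2
g(6) = mex{0} = 1
g(7) = mex{0,1,2} = 3
So g(7) = 3.
For heap B, compute g(0), g(1), … with moves {2, 3, 6}:
g(0) = mex{} = 0
g(1) = mex{} = 0
g(2) = mex{0} = 1
g(3) = mex{0} = 1
g(4) = mex{0,1} = 2
g(5) = mex{1} = 0
g(6) = mex{0,1,2} = 3
g(7) = mex{0,2} = 1
So g(7) = 1.
Heap C is a plain Nim heap of size 7, so its Grundy value is 7.
The value of a disjunctive sum is the nim-sum of the parts.
Combined value = 3 XOR 1 XOR 7 = 5.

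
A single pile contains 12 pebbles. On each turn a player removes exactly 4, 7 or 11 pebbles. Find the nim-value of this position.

Compute g(0), g(1), … for moves {4, 7, 11}:
k:     0  1  2  3  4  5  6  7  8  9 10 11 12
g(k):  0  0  0  0  1  1  1  1  2  2  2  2  3
So g(12) = 3.

3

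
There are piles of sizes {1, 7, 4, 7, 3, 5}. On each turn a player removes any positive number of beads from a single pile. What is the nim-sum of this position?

3

Compute the nim-sum pairwise:
1 ^ 7 = 6
6 ^ 4 = 2
2 ^ 7 = 5
5 ^ 3 = 6
6 ^ 5 = 3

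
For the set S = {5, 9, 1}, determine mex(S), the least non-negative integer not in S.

0

0 is not in the set, so the mex is 0.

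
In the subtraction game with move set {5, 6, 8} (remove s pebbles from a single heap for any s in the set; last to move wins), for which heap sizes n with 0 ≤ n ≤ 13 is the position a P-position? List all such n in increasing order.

0, 1, 2, 3, 4, 13

Compute g(0), g(1), … for moves {5, 6, 8}:
k:     0  1  2  3  4  5  6  7  8  9 10 11 12 13
g(k):  0  0  0  0  0  1  1  1  1  1  2  2  2  0
The P-positions (g = 0) in 0..13 are 0, 1, 2, 3, 4, 13.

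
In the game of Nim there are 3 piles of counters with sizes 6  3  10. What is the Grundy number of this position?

15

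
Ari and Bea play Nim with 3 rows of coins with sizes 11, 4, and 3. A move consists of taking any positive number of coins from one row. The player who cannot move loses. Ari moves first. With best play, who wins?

Ari wins

Nim-sum: 11 ^ 4 ^ 3 = 12.
The nim-sum is 12 ≠ 0, so this is an N-position: the player to move can win; Ari has a winning move.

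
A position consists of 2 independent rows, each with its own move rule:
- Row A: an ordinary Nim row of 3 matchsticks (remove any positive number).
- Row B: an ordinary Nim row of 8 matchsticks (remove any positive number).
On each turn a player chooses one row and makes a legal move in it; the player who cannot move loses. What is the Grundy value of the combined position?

Row A is a plain Nim row of size 3, so its Grundy value is 3.
Row B is a plain Nim row of size 8, so its Grundy value is 8.
By the Sprague-Grundy theorem, the Grundy value of a sum of independent games is the XOR of the component values.
Combined value = 3 ⊕ 8 = 11.

11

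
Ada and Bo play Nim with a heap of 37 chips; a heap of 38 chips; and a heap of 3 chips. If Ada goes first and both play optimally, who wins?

Bo wins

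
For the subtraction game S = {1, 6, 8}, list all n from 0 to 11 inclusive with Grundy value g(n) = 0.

0, 2, 4, 7, 9, 11

Grundy values for subtraction set {1, 6, 8}:
g(0) = mex{} = 0
g(1) = mex{0} = 1
g(2) = mex{1} = 0
g(3) = mex{0} = 1
g(4) = mex{1} = 0
g(5) = mex{0} = 1
g(6) = mex{0,1} = 2
g(7) = mex{1,2} = 0
g(8) = mex{0} = 1
g(9) = mex{1} = 0
g(10) = mex{0} = 1
g(11) = mex{1} = 0
The P-positions (g = 0) in 0..11 are 0, 2, 4, 7, 9, 11.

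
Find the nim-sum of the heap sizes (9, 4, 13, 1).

Write each in binary and XOR column by column:
  1001  (9)
  0100  (4)
  1101  (13)
  0001  (1)
  ----
  0001  (1)

1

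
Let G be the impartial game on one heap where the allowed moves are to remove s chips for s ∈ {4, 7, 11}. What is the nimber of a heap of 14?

Build the Grundy sequence with g(k) = mex{g(k−s) : s ∈ {4, 7, 11}, s ≤ k}:
g(0) = mex{} = 0
g(1) = mex{} = 0
g(2) = mex{} = 0
g(3) = mex{} = 0
g(4) = mex{0} = 1
g(5) = mex{0} = 1
g(6) = mex{0} = 1
g(7) = mex{0} = 1
g(8) = mex{0,1} = 2
g(9) = mex{0,1} = 2
g(10) = mex{0,1} = 2
g(11) = mex{0,1} = 2
g(12) = mex{0,1,2} = 3
g(13) = mex{0,1,2} = 3
g(14) = mex{0,1,2} = 3
So g(14) = 3.

3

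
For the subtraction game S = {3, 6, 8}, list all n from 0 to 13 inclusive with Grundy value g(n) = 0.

Compute g(0), g(1), … for moves {3, 6, 8}:
g(0) = mex{} = 0
g(1) = mex{} = 0
g(2) = mex{} = 0
g(3) = mex{0} = 1
g(4) = mex{0} = 1
g(5) = mex{0} = 1
g(6) = mex{0,1} = 2
g(7) = mex{0,1} = 2
g(8) = mex{0,1} = 2
g(9) = mex{0,1,2} = 3
g(10) = mex{0,1,2} = 3
g(11) = mex{1,2} = 0
g(12) = mex{1,2,3} = 0
g(13) = mex{1,2,3} = 0
The P-positions (g = 0) in 0..13 are 0, 1, 2, 11, 12, 13.

0, 1, 2, 11, 12, 13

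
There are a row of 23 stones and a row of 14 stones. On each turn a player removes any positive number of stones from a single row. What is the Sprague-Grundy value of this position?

25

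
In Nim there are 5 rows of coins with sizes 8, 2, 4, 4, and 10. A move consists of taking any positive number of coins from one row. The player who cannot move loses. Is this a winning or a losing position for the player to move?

Losing position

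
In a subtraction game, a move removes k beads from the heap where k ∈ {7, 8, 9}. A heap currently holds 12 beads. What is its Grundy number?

1

Compute g(0), g(1), … for moves {7, 8, 9}:
g(0) = mex{} = 0
g(1) = mex{} = 0
g(2) = mex{} = 0
g(3) = mex{} = 0
g(4) = mex{} = 0
g(5) = mex{} = 0
g(6) = mex{} = 0
g(7) = mex{0} = 1
g(8) = mex{0} = 1
g(9) = mex{0} = 1
g(10) = mex{0} = 1
g(11) = mex{0} = 1
g(12) = mex{0} = 1
So g(12) = 1.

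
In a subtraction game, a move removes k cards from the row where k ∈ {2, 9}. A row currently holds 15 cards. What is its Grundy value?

0

Compute g(0), g(1), … for moves {2, 9}:
k:     0  1  2  3  4  5  6  7  8  9 10 11 12 13 14 15
g(k):  0  0  1  1  0  0  1  1  0  2  1  0  0  1  1  0
So g(15) = 0.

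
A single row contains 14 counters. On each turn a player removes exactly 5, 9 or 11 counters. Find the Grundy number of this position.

2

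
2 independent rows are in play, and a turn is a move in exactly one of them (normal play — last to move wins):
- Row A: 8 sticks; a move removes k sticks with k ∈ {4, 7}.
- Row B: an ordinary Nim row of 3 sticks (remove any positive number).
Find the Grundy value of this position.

1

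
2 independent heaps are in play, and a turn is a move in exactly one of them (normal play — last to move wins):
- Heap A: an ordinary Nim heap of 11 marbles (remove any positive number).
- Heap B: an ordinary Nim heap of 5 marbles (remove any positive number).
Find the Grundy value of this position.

Heap A is a plain Nim heap of size 11, so its Grundy value is 11.
Heap B is a plain Nim heap of size 5, so its Grundy value is 5.
By the Sprague-Grundy theorem, the Grundy value of a sum of independent games is the XOR of the component values.
Combined value = 11 XOR 5 = 14.

14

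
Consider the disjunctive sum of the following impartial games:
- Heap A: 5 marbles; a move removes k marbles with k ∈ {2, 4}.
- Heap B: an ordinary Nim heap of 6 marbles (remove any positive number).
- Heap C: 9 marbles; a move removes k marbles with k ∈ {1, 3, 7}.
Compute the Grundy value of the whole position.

5

For heap A, compute g(0), g(1), … with moves {2, 4}:
k:     0  1  2  3  4  5
g(k):  0  0  1  1  2  2
So g(5) = 2.
Heap B is a plain Nim heap of size 6, so its Grundy value is 6.
Grundy values for heap C (subtraction set {1, 3, 7}):
k:     0  1  2  3  4  5  6  7  8  9
g(k):  0  1  0  1  0  1  0  1  0  1
So g(9) = 1.
By the Sprague-Grundy theorem, the Grundy value of a sum of independent games is the XOR of the component values.
Combined value = 2 XOR 6 XOR 1 = 5.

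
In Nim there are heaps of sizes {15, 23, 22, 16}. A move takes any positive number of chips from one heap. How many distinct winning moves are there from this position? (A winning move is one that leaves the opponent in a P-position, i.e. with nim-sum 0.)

3

Compute the nim-sum pairwise:
15 XOR 23 = 24
24 XOR 22 = 14
14 XOR 16 = 30
The overall nim-sum is X = 30. A heap of size p has a winning move iff p XOR X < p (reduce it to p XOR X).
  15: 15 XOR 30 = 17 ≥ 15 — no move.
  23: 23 XOR 30 = 9 < 23 — winning move (to 9).
  22: 22 XOR 30 = 8 < 22 — winning move (to 8).
  16: 16 XOR 30 = 14 < 16 — winning move (to 14).
That gives 3 winning moves.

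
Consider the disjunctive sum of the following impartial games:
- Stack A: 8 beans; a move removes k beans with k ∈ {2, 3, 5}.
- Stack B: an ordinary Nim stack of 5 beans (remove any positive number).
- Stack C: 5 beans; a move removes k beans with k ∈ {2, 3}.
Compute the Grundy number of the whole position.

5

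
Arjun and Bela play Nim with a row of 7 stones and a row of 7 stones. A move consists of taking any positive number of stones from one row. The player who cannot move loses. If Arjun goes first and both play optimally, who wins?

Bela wins

Compute the nim-sum pairwise:
7 ⊕ 7 = 0
The nim-sum is 0, so this is a P-position: the player to move is in a losing position under optimal play; Arjun is about to move from it and so loses — Bela wins.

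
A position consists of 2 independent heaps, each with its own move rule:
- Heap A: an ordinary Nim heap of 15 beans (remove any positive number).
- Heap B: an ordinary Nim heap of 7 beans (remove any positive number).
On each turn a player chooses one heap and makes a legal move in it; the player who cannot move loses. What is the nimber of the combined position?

8

Heap A is a plain Nim heap of size 15, so its Grundy value is 15.
Heap B is a plain Nim heap of size 7, so its Grundy value is 7.
The value of a disjunctive sum is the nim-sum of the parts.
Combined value = 15 ⊕ 7 = 8.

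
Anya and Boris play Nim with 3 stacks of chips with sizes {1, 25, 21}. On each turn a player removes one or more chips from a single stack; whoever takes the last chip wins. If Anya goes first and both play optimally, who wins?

Anya wins

Compute the nim-sum pairwise:
1 XOR 25 = 24
24 XOR 21 = 13
The nim-sum is 13 ≠ 0, so this is an N-position: the player to move can win; Anya has a winning move.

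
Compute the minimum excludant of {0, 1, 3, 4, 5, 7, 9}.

2

The values 0, 1 are all present; 2 is the first non-negative integer missing from the set.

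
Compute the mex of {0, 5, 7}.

1

0 is in the set but 1 is not, so the mex is 1.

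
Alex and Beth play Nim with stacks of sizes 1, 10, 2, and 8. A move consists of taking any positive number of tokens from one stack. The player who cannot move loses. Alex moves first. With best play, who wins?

Alex wins

Compute the nim-sum pairwise:
1 ^ 10 = 11
11 ^ 2 = 9
9 ^ 8 = 1
The nim-sum is 1 ≠ 0, so this is an N-position: the player to move can win; Alex has a winning move.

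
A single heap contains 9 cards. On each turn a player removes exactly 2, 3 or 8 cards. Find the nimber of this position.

2

Grundy values for subtraction set {2, 3, 8}:
k:     0  1  2  3  4  5  6  7  8  9
g(k):  0  0  1  1  2  0  0  1  1  2
So g(9) = 2.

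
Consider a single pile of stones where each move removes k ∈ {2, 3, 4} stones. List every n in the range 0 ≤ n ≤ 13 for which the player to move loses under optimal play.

0, 1, 6, 7, 12, 13

Grundy values for subtraction set {2, 3, 4}:
k:     0  1  2  3  4  5  6  7  8  9 10 11 12 13
g(k):  0  0  1  1  2  2  0  0  1  1  2  2  0  0
The P-positions (g = 0) in 0..13 are 0, 1, 6, 7, 12, 13.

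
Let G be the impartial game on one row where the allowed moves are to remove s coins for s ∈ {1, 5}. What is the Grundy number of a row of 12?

0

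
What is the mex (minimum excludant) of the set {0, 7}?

1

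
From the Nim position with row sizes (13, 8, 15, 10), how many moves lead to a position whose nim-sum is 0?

0

In binary:
  1101  (13)
  1000  (8)
  1111  (15)
  1010  (10)
  ----
  0000  (0)
The nim-sum is already 0, so every move leaves a nonzero nim-sum — there are no winning moves.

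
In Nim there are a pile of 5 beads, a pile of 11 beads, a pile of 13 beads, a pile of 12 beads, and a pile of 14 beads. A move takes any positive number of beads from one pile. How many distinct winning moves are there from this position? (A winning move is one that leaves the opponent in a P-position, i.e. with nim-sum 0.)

3

Compute the nim-sum pairwise:
5 XOR 11 = 14
14 XOR 13 = 3
3 XOR 12 = 15
15 XOR 14 = 1
The overall nim-sum is X = 1. A pile of size p has a winning move iff p XOR X < p (reduce it to p XOR X).
  5: 5 XOR 1 = 4 < 5 — winning move (to 4).
  11: 11 XOR 1 = 10 < 11 — winning move (to 10).
  13: 13 XOR 1 = 12 < 13 — winning move (to 12).
  12: 12 XOR 1 = 13 ≥ 12 — no move.
  14: 14 XOR 1 = 15 ≥ 14 — no move.
That gives 3 winning moves.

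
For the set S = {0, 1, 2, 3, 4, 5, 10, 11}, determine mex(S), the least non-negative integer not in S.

The values 0, 1, 2, 3, 4, 5 are all present; 6 is the first non-negative integer missing from the set.

6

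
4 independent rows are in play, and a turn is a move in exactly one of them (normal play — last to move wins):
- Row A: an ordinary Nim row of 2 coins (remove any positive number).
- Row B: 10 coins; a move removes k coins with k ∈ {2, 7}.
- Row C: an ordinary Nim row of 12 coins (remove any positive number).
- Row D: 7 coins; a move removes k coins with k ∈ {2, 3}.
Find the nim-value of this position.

Row A is a plain Nim row of size 2, so its Grundy value is 2.
Grundy values for row B (subtraction set {2, 7}):
k:     0  1  2  3  4  5  6  7  8  9 10
g(k):  0  0  1  1  0  0  1  1  2  0  0
So g(10) = 0.
Row C is a plain Nim row of size 12, so its Grundy value is 12.
Grundy values for row D (subtraction set {2, 3}):
g(0) = mex{} = 0
g(1) = mex{} = 0
g(2) = mex{0} = 1
g(3) = mex{0} = 1
g(4) = mex{0,1} = 2
g(5) = mex{1} = 0
g(6) = mex{1,2} = 0
g(7) = mex{0,2} = 1
So g(7) = 1.
The value of a disjunctive sum is the nim-sum of the parts.
Combined value = 2 ⊕ 0 ⊕ 12 ⊕ 1 = 15.

15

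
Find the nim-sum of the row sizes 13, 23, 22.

12

Nim-sum: 13 ⊕ 23 ⊕ 22 = 12.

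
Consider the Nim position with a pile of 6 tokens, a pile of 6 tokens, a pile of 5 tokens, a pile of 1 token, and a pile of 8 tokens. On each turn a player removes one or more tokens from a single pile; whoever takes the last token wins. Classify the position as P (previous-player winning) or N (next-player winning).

N-position

Nim-sum: 6 ⊕ 6 ⊕ 5 ⊕ 1 ⊕ 8 = 12.
The nim-sum is 12 ≠ 0, so this is an N-position: the player to move can win.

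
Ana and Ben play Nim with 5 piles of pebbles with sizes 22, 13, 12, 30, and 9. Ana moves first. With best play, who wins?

Ben wins

Compute the nim-sum pairwise:
22 ^ 13 = 27
27 ^ 12 = 23
23 ^ 30 = 9
9 ^ 9 = 0
The nim-sum is 0, so this is a P-position: the player to move is in a losing position under optimal play; Ana is about to move from it and so loses — Ben wins.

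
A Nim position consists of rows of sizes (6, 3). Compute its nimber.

5

Nim-sum: 6 ^ 3 = 5.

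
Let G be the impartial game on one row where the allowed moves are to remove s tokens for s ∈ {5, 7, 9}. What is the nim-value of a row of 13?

2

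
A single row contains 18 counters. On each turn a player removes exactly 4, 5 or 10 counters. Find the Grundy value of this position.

0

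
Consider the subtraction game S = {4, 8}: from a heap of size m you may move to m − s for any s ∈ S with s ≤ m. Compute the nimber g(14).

0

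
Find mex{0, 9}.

1

0 is in the set but 1 is not, so the mex is 1.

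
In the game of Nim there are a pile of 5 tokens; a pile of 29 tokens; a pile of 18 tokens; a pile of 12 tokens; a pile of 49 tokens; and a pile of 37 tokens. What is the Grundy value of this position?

18

Nim-sum: 5 ⊕ 29 ⊕ 18 ⊕ 12 ⊕ 49 ⊕ 37 = 18.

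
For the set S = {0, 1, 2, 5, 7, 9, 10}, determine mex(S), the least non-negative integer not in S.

The values 0, 1, 2 are all present; 3 is the first non-negative integer missing from the set.

3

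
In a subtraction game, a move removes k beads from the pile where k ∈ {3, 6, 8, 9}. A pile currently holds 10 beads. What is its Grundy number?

3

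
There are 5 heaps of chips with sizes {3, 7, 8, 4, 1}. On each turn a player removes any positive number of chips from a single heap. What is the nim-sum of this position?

9

Nim-sum: 3 ^ 7 ^ 8 ^ 4 ^ 1 = 9.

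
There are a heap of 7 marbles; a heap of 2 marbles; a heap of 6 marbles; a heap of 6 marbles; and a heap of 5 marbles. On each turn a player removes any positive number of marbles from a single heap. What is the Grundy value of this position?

Compute the nim-sum pairwise:
7 ^ 2 = 5
5 ^ 6 = 3
3 ^ 6 = 5
5 ^ 5 = 0

0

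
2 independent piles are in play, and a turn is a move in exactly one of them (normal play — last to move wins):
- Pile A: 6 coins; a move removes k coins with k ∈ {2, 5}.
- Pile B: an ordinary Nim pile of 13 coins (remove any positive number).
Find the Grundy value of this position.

Build the Grundy sequence for pile A with g(k) = mex{g(k−s) : s ∈ {2, 5}, s ≤ k}:
k:     0  1  2  3  4  5  6
g(k):  0  0  1  1  0  2  1
So g(6) = 1.
Pile B is a plain Nim pile of size 13, so its Grundy value is 13.
The value of a disjunctive sum is the nim-sum of the parts.
Combined value = 1 XOR 13 = 12.

12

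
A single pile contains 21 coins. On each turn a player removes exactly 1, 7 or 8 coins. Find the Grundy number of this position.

0

Build the Grundy sequence with g(k) = mex{g(k−s) : s ∈ {1, 7, 8}, s ≤ k}:
k:     0  1  2  3  4  5  6  7  8  9 10 11 12 13 14 15 16 17 18 19 20 21
g(k):  0  1  0  1  0  1  0  1  2  3  2  3  2  3  2  0  1  0  1  0  1  0
So g(21) = 0.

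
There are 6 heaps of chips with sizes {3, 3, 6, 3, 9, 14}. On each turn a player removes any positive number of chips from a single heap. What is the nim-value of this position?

Nim-sum: 3 ^ 3 ^ 6 ^ 3 ^ 9 ^ 14 = 2.

2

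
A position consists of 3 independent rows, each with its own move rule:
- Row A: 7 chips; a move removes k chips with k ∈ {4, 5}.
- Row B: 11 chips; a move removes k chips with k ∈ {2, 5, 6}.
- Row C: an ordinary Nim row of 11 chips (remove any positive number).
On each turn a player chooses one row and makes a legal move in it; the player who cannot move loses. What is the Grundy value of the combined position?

10

Grundy values for row A (subtraction set {4, 5}):
k:     0  1  2  3  4  5  6  7
g(k):  0  0  0  0  1  1  1  1
So g(7) = 1.
For row B, compute g(0), g(1), … with moves {2, 5, 6}:
g(0) = mex{} = 0
g(1) = mex{} = 0
g(2) = mex{0} = 1
g(3) = mex{0} = 1
g(4) = mex{1} = 0
g(5) = mex{0,1} = 2
g(6) = mex{0} = 1
g(7) = mex{0,1,2} = 3
g(8) = mex{1} = 0
g(9) = mex{0,1,3} = 2
g(10) = mex{0,2} = 1
g(11) = mex{1,2} = 0
So g(11) = 0.
Row C is a plain Nim row of size 11, so its Grundy value is 11.
By the Sprague-Grundy theorem, the Grundy value of a sum of independent games is the XOR of the component values.
Combined value = 1 XOR 0 XOR 11 = 10.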